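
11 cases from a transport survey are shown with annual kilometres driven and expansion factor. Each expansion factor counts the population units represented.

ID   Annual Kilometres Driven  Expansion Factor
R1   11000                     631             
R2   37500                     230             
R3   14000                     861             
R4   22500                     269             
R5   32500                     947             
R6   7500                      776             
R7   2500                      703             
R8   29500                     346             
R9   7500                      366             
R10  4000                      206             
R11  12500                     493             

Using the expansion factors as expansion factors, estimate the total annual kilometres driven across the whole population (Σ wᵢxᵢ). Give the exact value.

Weighted total = 11000×631 + 37500×230 + 14000×861 + 22500×269 + 32500×947 + 7500×776 + 2500×703 + 29500×346 + 7500×366 + 4000×206 + 12500×493
  = 6941000 + 8625000 + 12054000 + 6052500 + 30777500 + 5820000 + 1757500 + 10207000 + 2745000 + 824000 + 6162500 = 91966000

91966000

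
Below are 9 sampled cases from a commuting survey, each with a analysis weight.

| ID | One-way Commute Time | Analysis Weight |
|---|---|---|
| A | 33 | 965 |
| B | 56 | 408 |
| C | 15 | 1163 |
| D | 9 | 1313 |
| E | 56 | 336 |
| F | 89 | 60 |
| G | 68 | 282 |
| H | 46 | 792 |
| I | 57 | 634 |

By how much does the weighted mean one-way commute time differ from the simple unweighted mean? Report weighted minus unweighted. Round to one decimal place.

-14.1

Unweighted sum = 33 + 56 + 15 + 9 + 56 + 89 + 68 + 46 + 57 = 429
Unweighted mean = 429 / 9 = 47.666667
Weighted sum = 33×965 + 56×408 + 15×1163 + 9×1313 + 56×336 + 89×60 + 68×282 + 46×792 + 57×634
  = 199857
Sum of weights = 965 + 408 + 1163 + 1313 + 336 + 60 + 282 + 792 + 634 = 5953
Weighted mean = 199857 / 5953 = 33.572484
Difference (weighted minus unweighted) = -14.094182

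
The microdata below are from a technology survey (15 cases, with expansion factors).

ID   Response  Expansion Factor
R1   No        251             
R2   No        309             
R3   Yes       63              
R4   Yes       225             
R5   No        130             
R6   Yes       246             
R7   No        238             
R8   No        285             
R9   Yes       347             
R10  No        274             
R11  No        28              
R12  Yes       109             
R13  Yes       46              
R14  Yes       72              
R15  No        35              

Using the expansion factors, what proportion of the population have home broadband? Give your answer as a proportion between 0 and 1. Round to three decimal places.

Sum of weights for 'Yes' = 63 + 225 + 246 + 347 + 109 + 46 + 72 = 1108
Total weight = 2658
Weighted proportion = 1108 / 2658 = 0.41685478

0.417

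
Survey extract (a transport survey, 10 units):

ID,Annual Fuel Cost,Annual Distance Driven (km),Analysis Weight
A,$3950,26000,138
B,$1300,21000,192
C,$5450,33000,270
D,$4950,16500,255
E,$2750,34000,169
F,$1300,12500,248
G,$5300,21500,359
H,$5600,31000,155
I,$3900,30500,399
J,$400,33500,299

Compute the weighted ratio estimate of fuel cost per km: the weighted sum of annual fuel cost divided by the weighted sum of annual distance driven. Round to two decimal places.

0.14

Σ wᵢ·y = 8762000
Σ wᵢ·x = 26000×138 + 21000×192 + 33000×270 + 16500×255 + 34000×169 + 12500×248 + 21500×359 + 31000×155 + 30500×399 + 33500×299
  = 3588000 + 4032000 + 8910000 + 4207500 + 5746000 + 3100000 + 7718500 + 4805000 + 12169500 + 10016500 = 64293000
Ratio = 8762000 / 64293000 = 0.13628233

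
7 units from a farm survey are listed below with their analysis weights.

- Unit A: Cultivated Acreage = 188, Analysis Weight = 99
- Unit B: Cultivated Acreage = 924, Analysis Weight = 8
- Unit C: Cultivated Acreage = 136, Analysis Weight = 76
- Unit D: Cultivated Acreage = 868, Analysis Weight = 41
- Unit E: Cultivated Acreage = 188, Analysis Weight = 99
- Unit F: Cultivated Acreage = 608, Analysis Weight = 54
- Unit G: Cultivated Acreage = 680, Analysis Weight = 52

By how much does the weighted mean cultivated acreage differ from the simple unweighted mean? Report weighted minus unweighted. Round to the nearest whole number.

-143

Unweighted sum = 188 + 924 + 136 + 868 + 188 + 608 + 680 = 3592
Unweighted mean = 3592 / 7 = 513.14286
Weighted sum = 188×99 + 924×8 + 136×76 + 868×41 + 188×99 + 608×54 + 680×52
  = 18612 + 7392 + 10336 + 35588 + 18612 + 32832 + 35360 = 158732
Sum of weights = 99 + 8 + 76 + 41 + 99 + 54 + 52 = 429
Weighted mean = 158732 / 429 = 370.00466
Difference (weighted minus unweighted) = -143.1382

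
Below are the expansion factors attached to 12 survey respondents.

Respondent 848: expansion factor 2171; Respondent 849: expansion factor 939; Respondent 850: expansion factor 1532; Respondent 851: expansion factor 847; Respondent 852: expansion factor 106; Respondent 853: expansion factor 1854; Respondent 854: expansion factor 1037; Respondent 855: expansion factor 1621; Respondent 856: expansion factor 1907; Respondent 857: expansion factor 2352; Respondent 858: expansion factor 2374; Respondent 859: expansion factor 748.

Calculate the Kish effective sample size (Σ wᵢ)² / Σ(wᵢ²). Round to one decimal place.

Σ wᵢ = 2171 + 939 + 1532 + 847 + 106 + 1854 + 1037 + 1621 + 1907 + 2352 + 2374 + 748 = 17488
Σ wᵢ² = 31174890
n_eff = 17488² / 31174890 = 305830144 / 31174890 = 9.8101435

9.8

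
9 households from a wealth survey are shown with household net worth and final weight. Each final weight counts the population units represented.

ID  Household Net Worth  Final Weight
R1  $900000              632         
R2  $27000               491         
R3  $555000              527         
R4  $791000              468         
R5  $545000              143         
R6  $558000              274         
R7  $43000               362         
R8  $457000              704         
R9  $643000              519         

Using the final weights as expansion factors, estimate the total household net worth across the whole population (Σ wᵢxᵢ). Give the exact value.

2146568000

Weighted total = 900000×632 + 27000×491 + 555000×527 + 791000×468 + 545000×143 + 558000×274 + 43000×362 + 457000×704 + 643000×519
  = 568800000 + 13257000 + 292485000 + 370188000 + 77935000 + 152892000 + 15566000 + 321728000 + 333717000 = 2146568000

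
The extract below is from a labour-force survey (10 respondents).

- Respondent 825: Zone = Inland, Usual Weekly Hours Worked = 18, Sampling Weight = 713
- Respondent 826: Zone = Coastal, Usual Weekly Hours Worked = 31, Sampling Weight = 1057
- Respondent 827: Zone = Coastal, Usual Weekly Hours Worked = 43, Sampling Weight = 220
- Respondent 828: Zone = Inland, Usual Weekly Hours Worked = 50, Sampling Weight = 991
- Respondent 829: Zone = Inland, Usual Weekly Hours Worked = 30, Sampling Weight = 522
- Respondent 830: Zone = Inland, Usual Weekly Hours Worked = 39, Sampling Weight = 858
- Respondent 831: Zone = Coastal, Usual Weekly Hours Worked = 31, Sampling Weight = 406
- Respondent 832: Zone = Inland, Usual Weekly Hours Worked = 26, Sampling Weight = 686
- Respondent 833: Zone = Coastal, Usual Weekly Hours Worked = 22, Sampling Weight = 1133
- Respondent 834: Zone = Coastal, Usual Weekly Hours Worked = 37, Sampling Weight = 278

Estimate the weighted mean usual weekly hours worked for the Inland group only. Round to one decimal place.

34.3

Inland rows: 825, 828, 829, 830, 832
Weighted sum = 129342
Sum of weights = 713 + 991 + 522 + 858 + 686 = 3770
Weighted mean = 129342 / 3770 = 34.308223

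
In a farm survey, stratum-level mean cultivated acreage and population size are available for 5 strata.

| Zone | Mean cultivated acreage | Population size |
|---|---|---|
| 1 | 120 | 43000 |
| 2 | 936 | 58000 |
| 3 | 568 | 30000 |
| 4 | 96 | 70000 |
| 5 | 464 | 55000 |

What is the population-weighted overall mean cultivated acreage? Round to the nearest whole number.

425

Σ Nₕ·x̄ₕ = 120×43000 + 936×58000 + 568×30000 + 96×70000 + 464×55000
  = 108728000
Σ Nₕ = 43000 + 58000 + 30000 + 70000 + 55000 = 256000
Overall mean = 108728000 / 256000 = 424.71875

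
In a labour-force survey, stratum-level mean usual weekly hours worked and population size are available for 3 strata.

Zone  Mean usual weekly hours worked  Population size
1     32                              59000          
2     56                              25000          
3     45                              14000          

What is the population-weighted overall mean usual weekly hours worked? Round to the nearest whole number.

40

Σ Nₕ·x̄ₕ = 32×59000 + 56×25000 + 45×14000
  = 1888000 + 1400000 + 630000 = 3918000
Σ Nₕ = 59000 + 25000 + 14000 = 98000
Overall mean = 3918000 / 98000 = 39.979592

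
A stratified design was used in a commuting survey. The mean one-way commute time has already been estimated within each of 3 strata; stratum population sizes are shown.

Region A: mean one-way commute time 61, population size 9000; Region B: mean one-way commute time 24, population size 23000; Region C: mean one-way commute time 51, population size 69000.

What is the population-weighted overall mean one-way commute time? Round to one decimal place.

Σ Nₕ·x̄ₕ = 61×9000 + 24×23000 + 51×69000
  = 4620000
Σ Nₕ = 101000
Overall mean = 4620000 / 101000 = 45.742574

45.7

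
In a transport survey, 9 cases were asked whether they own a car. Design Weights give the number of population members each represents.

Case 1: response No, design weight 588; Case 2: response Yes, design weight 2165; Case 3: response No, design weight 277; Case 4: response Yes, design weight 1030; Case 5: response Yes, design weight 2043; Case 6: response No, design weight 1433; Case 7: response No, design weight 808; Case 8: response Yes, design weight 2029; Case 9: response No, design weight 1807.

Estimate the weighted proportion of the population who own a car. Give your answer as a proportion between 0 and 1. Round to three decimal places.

Sum of weights for 'Yes' = 2165 + 1030 + 2043 + 2029 = 7267
Total weight = 588 + 2165 + 277 + 1030 + 2043 + 1433 + 808 + 2029 + 1807 = 12180
Weighted proportion = 7267 / 12180 = 0.59663383

0.597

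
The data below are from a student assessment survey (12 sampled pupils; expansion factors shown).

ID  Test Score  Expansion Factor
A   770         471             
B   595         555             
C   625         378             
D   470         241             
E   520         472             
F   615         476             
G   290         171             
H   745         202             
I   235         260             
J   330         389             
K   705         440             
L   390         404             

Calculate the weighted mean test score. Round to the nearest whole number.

Weighted sum = 770×471 + 595×555 + 625×378 + 470×241 + 520×472 + 615×476 + 290×171 + 745×202 + 235×260 + 330×389 + 705×440 + 390×404
  = 2437905
Sum of weights = 471 + 555 + 378 + 241 + 472 + 476 + 171 + 202 + 260 + 389 + 440 + 404 = 4459
Weighted mean = 2437905 / 4459 = 546.73806

547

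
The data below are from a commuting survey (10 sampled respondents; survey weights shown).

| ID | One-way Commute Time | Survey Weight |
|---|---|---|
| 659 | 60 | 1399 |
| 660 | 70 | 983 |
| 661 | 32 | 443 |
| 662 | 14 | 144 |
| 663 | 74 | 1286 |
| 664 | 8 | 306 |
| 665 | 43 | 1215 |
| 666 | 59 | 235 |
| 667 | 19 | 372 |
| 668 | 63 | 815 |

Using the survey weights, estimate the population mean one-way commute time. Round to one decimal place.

54.3

Weighted sum = 391077
Sum of weights = 1399 + 983 + 443 + 144 + 1286 + 306 + 1215 + 235 + 372 + 815 = 7198
Weighted mean = 391077 / 7198 = 54.331342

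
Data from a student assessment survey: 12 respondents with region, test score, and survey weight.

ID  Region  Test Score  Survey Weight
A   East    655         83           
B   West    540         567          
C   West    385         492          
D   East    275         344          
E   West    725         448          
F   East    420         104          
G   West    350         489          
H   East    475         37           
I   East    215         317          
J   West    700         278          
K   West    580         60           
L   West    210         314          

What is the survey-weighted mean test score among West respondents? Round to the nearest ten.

West rows: B, C, E, G, J, K, L
Weighted sum = 1286890
Sum of weights = 567 + 492 + 448 + 489 + 278 + 60 + 314 = 2648
Weighted mean = 1286890 / 2648 = 485.98565

490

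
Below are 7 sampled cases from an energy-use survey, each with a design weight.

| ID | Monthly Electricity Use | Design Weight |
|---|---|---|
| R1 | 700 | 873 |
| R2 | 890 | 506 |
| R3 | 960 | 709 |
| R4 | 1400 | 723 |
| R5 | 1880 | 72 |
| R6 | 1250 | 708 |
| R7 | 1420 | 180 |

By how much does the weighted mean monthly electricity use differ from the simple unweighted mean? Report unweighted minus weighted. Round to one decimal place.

145.5

Unweighted sum = 700 + 890 + 960 + 1400 + 1880 + 1250 + 1420 = 8500
Unweighted mean = 8500 / 7 = 1214.2857
Weighted sum = 700×873 + 890×506 + 960×709 + 1400×723 + 1880×72 + 1250×708 + 1420×180
  = 611100 + 450340 + 680640 + 1012200 + 135360 + 885000 + 255600 = 4030240
Sum of weights = 873 + 506 + 709 + 723 + 72 + 708 + 180 = 3771
Weighted mean = 4030240 / 3771 = 1068.7457
Difference (unweighted minus weighted) = 145.54002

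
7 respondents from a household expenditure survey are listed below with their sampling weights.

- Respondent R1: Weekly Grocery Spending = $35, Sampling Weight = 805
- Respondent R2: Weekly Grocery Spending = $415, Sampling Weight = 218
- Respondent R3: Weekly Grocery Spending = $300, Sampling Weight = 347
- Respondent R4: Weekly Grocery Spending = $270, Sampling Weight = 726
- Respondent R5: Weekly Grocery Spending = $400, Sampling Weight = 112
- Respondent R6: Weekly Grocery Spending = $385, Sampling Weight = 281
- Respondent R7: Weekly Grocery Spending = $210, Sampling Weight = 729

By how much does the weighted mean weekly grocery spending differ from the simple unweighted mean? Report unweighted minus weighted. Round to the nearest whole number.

Unweighted sum = 2015
Unweighted mean = 2015 / 7 = 287.85714
Weighted sum = 35×805 + 415×218 + 300×347 + 270×726 + 400×112 + 385×281 + 210×729
  = 28175 + 90470 + 104100 + 196020 + 44800 + 108185 + 153090 = 724840
Sum of weights = 3218
Weighted mean = 724840 / 3218 = 225.24549
Difference (unweighted minus weighted) = 62.611649

63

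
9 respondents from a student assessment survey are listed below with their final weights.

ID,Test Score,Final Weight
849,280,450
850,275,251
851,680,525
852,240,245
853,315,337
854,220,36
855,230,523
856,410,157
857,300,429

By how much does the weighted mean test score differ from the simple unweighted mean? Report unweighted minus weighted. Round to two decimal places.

Unweighted sum = 280 + 275 + 680 + 240 + 315 + 220 + 230 + 410 + 300 = 2950
Unweighted mean = 2950 / 9 = 327.77778
Weighted sum = 280×450 + 275×251 + 680×525 + 240×245 + 315×337 + 220×36 + 230×523 + 410×157 + 300×429
  = 1038260
Sum of weights = 450 + 251 + 525 + 245 + 337 + 36 + 523 + 157 + 429 = 2953
Weighted mean = 1038260 / 2953 = 351.59499
Difference (unweighted minus weighted) = -23.81721

-23.82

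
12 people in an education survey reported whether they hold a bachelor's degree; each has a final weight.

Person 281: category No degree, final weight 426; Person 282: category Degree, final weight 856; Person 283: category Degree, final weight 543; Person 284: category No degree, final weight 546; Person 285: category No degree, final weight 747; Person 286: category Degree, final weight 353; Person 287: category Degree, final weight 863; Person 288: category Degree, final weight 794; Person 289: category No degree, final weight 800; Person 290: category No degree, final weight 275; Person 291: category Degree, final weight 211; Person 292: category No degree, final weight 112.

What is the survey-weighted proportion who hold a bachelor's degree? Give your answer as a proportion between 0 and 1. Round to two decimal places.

0.55

Sum of weights for 'Degree' = 856 + 543 + 353 + 863 + 794 + 211 = 3620
Total weight = 426 + 856 + 543 + 546 + 747 + 353 + 863 + 794 + 800 + 275 + 211 + 112 = 6526
Weighted proportion = 3620 / 6526 = 0.55470426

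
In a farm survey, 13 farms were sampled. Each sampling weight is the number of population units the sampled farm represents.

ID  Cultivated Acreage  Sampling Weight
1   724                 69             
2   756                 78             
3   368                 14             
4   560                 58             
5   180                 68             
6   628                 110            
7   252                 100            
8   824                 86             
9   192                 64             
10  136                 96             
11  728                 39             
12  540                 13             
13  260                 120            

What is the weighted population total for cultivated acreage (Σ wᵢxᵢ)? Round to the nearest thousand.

Weighted total = 415896

416000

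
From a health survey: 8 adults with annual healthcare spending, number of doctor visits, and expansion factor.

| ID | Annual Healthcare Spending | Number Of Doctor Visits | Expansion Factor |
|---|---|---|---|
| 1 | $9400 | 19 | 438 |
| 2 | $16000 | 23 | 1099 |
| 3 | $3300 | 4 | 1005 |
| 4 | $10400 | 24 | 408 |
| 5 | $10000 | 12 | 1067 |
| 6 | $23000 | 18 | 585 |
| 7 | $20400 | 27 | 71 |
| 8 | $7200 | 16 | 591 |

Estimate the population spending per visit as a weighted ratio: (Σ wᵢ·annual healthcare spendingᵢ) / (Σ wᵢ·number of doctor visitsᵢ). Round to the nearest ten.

Σ wᵢ·y = 9400×438 + 16000×1099 + 3300×1005 + 10400×408 + 10000×1067 + 23000×585 + 20400×71 + 7200×591
  = 59089500
Σ wᵢ·x = 82118
Ratio = 59089500 / 82118 = 719.56818

720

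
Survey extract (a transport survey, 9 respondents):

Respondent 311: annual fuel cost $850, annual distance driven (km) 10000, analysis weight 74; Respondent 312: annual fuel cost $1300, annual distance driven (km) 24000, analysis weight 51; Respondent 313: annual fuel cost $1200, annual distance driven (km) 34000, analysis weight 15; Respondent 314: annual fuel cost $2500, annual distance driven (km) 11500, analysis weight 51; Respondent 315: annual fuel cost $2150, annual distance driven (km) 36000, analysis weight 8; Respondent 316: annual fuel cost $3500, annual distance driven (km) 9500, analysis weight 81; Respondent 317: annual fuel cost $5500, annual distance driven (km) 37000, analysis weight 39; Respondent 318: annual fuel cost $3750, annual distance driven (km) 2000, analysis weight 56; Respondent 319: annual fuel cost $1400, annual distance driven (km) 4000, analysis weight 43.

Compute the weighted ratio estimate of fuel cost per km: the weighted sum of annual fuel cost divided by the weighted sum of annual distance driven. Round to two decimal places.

Σ wᵢ·y = 850×74 + 1300×51 + 1200×15 + 2500×51 + 2150×8 + 3500×81 + 5500×39 + 3750×56 + 1400×43
  = 62900 + 66300 + 18000 + 127500 + 17200 + 283500 + 214500 + 210000 + 60200 = 1060100
Σ wᵢ·x = 10000×74 + 24000×51 + 34000×15 + 11500×51 + 36000×8 + 9500×81 + 37000×39 + 2000×56 + 4000×43
  = 740000 + 1224000 + 510000 + 586500 + 288000 + 769500 + 1443000 + 112000 + 172000 = 5845000
Ratio = 1060100 / 5845000 = 0.18136869

0.18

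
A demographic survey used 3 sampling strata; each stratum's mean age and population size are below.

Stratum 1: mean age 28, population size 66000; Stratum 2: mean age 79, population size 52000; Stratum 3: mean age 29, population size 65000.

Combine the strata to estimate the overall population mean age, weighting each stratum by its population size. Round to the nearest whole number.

43

Σ Nₕ·x̄ₕ = 28×66000 + 79×52000 + 29×65000
  = 1848000 + 4108000 + 1885000 = 7841000
Σ Nₕ = 66000 + 52000 + 65000 = 183000
Overall mean = 7841000 / 183000 = 42.846995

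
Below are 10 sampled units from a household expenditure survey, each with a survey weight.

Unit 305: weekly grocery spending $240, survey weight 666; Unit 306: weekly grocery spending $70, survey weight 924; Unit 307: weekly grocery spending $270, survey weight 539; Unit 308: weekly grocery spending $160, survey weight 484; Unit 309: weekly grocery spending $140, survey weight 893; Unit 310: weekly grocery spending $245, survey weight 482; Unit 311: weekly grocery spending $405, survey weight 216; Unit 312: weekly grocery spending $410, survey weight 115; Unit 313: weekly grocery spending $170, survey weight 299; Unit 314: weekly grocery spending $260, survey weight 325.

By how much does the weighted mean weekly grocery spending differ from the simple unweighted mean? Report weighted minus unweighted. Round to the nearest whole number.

Unweighted sum = 240 + 70 + 270 + 160 + 140 + 245 + 405 + 410 + 170 + 260 = 2370
Unweighted mean = 2370 / 10 = 237
Weighted sum = 240×666 + 70×924 + 270×539 + 160×484 + 140×893 + 245×482 + 405×216 + 410×115 + 170×299 + 260×325
  = 159840 + 64680 + 145530 + 77440 + 125020 + 118090 + 87480 + 47150 + 50830 + 84500 = 960560
Sum of weights = 666 + 924 + 539 + 484 + 893 + 482 + 216 + 115 + 299 + 325 = 4943
Weighted mean = 960560 / 4943 = 194.32733
Difference (weighted minus unweighted) = -42.672668

-43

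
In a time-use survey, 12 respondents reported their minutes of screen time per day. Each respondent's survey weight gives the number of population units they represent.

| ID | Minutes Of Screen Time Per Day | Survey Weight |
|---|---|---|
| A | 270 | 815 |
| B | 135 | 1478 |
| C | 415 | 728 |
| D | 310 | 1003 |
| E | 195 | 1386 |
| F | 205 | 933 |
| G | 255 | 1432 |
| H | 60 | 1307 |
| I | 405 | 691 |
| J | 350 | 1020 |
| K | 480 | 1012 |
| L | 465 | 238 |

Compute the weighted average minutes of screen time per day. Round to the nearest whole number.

Weighted sum = 270×815 + 135×1478 + 415×728 + 310×1003 + 195×1386 + 205×933 + 255×1432 + 60×1307 + 405×691 + 350×1020 + 480×1012 + 465×238
  = 220050 + 199530 + 302120 + 310930 + 270270 + 191265 + 365160 + 78420 + 279855 + 357000 + 485760 + 110670 = 3171030
Sum of weights = 815 + 1478 + 728 + 1003 + 1386 + 933 + 1432 + 1307 + 691 + 1020 + 1012 + 238 = 12043
Weighted mean = 3171030 / 12043 = 263.30898

263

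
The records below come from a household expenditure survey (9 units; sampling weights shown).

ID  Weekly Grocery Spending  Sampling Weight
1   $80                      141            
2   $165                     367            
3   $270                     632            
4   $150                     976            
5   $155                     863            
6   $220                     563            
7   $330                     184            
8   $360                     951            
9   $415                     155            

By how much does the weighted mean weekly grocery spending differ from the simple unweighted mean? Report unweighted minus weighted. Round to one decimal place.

Unweighted sum = 80 + 165 + 270 + 150 + 155 + 220 + 330 + 360 + 415 = 2145
Unweighted mean = 2145 / 9 = 238.33333
Weighted sum = 1113905
Sum of weights = 141 + 367 + 632 + 976 + 863 + 563 + 184 + 951 + 155 = 4832
Weighted mean = 1113905 / 4832 = 230.5267
Difference (unweighted minus weighted) = 7.8066363

7.8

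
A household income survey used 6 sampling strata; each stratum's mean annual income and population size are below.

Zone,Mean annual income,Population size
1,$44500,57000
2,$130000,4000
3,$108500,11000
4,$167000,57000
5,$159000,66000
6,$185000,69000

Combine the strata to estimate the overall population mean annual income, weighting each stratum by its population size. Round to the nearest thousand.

140000

Σ Nₕ·x̄ₕ = 44500×57000 + 130000×4000 + 108500×11000 + 167000×57000 + 159000×66000 + 185000×69000
  = 37028000000
Σ Nₕ = 57000 + 4000 + 11000 + 57000 + 66000 + 69000 = 264000
Overall mean = 37028000000 / 264000 = 140257.58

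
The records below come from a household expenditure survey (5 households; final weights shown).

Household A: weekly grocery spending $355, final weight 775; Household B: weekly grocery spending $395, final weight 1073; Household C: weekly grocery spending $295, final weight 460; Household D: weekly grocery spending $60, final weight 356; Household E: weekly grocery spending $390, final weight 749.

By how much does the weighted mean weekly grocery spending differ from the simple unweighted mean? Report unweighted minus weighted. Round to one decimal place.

-37.4

Unweighted sum = 355 + 395 + 295 + 60 + 390 = 1495
Unweighted mean = 1495 / 5 = 299
Weighted sum = 355×775 + 395×1073 + 295×460 + 60×356 + 390×749
  = 275125 + 423835 + 135700 + 21360 + 292110 = 1148130
Sum of weights = 775 + 1073 + 460 + 356 + 749 = 3413
Weighted mean = 1148130 / 3413 = 336.39906
Difference (unweighted minus weighted) = -37.399062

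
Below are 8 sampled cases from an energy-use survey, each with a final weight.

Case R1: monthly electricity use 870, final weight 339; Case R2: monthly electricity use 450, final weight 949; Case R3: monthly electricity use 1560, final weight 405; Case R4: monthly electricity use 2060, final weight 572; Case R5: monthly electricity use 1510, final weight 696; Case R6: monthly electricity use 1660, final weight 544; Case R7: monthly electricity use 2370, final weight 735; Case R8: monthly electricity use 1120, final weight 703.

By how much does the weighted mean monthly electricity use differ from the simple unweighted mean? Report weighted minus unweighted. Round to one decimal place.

-30.7

Unweighted sum = 11600
Unweighted mean = 11600 / 8 = 1450
Weighted sum = 870×339 + 450×949 + 1560×405 + 2060×572 + 1510×696 + 1660×544 + 2370×735 + 1120×703
  = 7015410
Sum of weights = 339 + 949 + 405 + 572 + 696 + 544 + 735 + 703 = 4943
Weighted mean = 7015410 / 4943 = 1419.2616
Difference (weighted minus unweighted) = -30.738418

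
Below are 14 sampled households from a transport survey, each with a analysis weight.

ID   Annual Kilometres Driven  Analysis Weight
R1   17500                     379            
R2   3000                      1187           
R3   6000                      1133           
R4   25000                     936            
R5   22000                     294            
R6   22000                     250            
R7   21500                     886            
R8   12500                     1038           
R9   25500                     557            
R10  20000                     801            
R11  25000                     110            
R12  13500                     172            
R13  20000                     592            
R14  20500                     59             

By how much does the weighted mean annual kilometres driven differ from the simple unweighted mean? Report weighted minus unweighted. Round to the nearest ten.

Unweighted sum = 254000
Unweighted mean = 254000 / 14 = 18142.857
Weighted sum = 132728500
Sum of weights = 8394
Weighted mean = 132728500 / 8394 = 15812.306
Difference (weighted minus unweighted) = -2330.5507

-2330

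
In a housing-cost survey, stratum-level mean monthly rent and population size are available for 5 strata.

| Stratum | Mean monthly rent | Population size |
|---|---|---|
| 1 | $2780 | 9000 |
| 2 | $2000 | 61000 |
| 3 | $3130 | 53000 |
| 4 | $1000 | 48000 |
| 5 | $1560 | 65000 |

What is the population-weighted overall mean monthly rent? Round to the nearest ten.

Σ Nₕ·x̄ₕ = 2780×9000 + 2000×61000 + 3130×53000 + 1000×48000 + 1560×65000
  = 25020000 + 122000000 + 165890000 + 48000000 + 101400000 = 462310000
Σ Nₕ = 9000 + 61000 + 53000 + 48000 + 65000 = 236000
Overall mean = 462310000 / 236000 = 1958.9407

1960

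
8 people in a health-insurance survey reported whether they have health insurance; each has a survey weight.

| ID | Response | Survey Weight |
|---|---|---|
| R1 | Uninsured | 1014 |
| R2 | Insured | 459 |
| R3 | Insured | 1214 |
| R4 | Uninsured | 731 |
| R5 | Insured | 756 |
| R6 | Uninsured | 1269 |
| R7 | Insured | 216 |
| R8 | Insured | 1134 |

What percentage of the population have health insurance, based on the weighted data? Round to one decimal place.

Sum of weights for 'Insured' = 459 + 1214 + 756 + 216 + 1134 = 3779
Total weight = 6793
Weighted proportion = 3779 / 6793 = 0.55630796 → 55.630796%

55.6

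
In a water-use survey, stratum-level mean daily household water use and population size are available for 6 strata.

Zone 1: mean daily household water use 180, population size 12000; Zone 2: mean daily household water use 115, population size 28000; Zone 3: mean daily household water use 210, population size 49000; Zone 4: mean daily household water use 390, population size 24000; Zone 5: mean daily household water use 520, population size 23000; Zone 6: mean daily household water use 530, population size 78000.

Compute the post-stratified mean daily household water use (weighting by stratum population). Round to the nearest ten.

370

Σ Nₕ·x̄ₕ = 180×12000 + 115×28000 + 210×49000 + 390×24000 + 520×23000 + 530×78000
  = 2160000 + 3220000 + 10290000 + 9360000 + 11960000 + 41340000 = 78330000
Σ Nₕ = 214000
Overall mean = 78330000 / 214000 = 366.02804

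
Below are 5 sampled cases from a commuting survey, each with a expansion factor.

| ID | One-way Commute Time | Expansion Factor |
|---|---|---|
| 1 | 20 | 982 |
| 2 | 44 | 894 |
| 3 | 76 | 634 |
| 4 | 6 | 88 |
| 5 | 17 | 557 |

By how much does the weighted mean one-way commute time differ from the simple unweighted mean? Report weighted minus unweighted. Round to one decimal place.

4.5

Unweighted sum = 20 + 44 + 76 + 6 + 17 = 163
Unweighted mean = 163 / 5 = 32.6
Weighted sum = 20×982 + 44×894 + 76×634 + 6×88 + 17×557
  = 117157
Sum of weights = 982 + 894 + 634 + 88 + 557 = 3155
Weighted mean = 117157 / 3155 = 37.133756
Difference (weighted minus unweighted) = 4.5337559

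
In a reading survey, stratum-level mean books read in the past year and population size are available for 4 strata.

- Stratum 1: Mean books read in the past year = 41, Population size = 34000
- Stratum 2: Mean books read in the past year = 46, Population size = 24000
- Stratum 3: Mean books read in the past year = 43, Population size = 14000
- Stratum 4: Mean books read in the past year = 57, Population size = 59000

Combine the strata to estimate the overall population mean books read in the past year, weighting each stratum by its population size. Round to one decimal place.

Σ Nₕ·x̄ₕ = 41×34000 + 46×24000 + 43×14000 + 57×59000
  = 6463000
Σ Nₕ = 34000 + 24000 + 14000 + 59000 = 131000
Overall mean = 6463000 / 131000 = 49.335878

49.3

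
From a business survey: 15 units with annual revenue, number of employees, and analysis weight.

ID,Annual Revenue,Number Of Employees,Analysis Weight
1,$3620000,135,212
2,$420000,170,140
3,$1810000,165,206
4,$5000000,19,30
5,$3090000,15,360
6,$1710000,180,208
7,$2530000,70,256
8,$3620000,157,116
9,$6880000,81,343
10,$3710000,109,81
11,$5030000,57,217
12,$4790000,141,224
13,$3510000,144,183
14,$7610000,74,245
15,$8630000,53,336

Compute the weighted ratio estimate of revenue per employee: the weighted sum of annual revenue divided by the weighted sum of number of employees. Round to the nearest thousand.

Σ wᵢ·y = 14116060000
Σ wᵢ·x = 308807
Ratio = 14116060000 / 308807 = 45711.593

46000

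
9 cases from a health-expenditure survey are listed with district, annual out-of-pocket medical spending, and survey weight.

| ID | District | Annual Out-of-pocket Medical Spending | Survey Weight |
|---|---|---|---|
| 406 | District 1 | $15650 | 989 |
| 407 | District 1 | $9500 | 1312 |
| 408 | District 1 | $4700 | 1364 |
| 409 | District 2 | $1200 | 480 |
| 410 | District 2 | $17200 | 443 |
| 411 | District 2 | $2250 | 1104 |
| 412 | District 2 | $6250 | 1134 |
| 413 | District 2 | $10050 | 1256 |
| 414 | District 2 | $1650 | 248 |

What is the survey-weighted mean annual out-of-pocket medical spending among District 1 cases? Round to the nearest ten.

9370

District 1 rows: 406, 407, 408
Weighted sum = 15650×989 + 9500×1312 + 4700×1364
  = 15477850 + 12464000 + 6410800 = 34352650
Sum of weights = 989 + 1312 + 1364 = 3665
Weighted mean = 34352650 / 3665 = 9373.1651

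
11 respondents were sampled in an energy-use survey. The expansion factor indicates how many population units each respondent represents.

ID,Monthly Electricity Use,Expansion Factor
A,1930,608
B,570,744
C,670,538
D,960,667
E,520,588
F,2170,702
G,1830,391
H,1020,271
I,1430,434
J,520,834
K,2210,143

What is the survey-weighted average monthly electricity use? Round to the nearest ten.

Weighted sum = 1930×608 + 570×744 + 670×538 + 960×667 + 520×588 + 2170×702 + 1830×391 + 1020×271 + 1430×434 + 520×834 + 2210×143
  = 1173440 + 424080 + 360460 + 640320 + 305760 + 1523340 + 715530 + 276420 + 620620 + 433680 + 316030 = 6789680
Sum of weights = 608 + 744 + 538 + 667 + 588 + 702 + 391 + 271 + 434 + 834 + 143 = 5920
Weighted mean = 6789680 / 5920 = 1146.9054

1150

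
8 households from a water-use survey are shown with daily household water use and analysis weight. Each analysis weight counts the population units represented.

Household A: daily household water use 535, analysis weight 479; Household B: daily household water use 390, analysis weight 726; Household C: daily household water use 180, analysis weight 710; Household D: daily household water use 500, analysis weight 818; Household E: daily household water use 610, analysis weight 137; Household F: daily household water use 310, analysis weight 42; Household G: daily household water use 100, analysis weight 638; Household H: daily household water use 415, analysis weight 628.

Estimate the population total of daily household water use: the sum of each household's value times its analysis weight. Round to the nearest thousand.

1497000

Weighted total = 535×479 + 390×726 + 180×710 + 500×818 + 610×137 + 310×42 + 100×638 + 415×628
  = 256265 + 283140 + 127800 + 409000 + 83570 + 13020 + 63800 + 260620 = 1497215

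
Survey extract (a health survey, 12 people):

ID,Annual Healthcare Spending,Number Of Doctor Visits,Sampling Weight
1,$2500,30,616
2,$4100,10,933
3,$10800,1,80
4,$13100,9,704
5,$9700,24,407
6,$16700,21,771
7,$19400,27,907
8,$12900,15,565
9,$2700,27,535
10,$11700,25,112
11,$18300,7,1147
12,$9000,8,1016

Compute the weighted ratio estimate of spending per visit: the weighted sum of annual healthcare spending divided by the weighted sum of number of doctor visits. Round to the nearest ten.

Σ wᵢ·y = 2500×616 + 4100×933 + 10800×80 + 13100×704 + 9700×407 + 16700×771 + 19400×907 + 12900×565 + 2700×535 + 11700×112 + 18300×1147 + 9000×1016
  = 90048600
Σ wᵢ·x = 30×616 + 10×933 + 1×80 + 9×704 + 24×407 + 21×771 + 27×907 + 15×565 + 27×535 + 25×112 + 7×1147 + 8×1016
  = 18480 + 9330 + 80 + 6336 + 9768 + 16191 + 24489 + 8475 + 14445 + 2800 + 8029 + 8128 = 126551
Ratio = 90048600 / 126551 = 711.55977

710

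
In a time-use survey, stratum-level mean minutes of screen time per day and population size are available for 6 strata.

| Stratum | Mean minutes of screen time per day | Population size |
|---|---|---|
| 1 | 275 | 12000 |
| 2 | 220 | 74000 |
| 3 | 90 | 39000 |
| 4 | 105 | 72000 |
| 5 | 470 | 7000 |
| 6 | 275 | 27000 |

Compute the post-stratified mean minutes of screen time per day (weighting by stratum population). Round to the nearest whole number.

Σ Nₕ·x̄ₕ = 275×12000 + 220×74000 + 90×39000 + 105×72000 + 470×7000 + 275×27000
  = 41365000
Σ Nₕ = 12000 + 74000 + 39000 + 72000 + 7000 + 27000 = 231000
Overall mean = 41365000 / 231000 = 179.06926

179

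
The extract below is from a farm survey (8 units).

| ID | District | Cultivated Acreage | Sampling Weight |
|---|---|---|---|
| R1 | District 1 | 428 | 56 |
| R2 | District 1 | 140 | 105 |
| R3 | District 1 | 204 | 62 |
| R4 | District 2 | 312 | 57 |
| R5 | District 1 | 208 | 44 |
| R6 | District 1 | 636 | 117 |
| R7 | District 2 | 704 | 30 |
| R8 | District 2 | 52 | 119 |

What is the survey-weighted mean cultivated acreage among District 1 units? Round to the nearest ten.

350

District 1 rows: R1, R2, R3, R5, R6
Weighted sum = 428×56 + 140×105 + 204×62 + 208×44 + 636×117
  = 134880
Sum of weights = 56 + 105 + 62 + 44 + 117 = 384
Weighted mean = 134880 / 384 = 351.25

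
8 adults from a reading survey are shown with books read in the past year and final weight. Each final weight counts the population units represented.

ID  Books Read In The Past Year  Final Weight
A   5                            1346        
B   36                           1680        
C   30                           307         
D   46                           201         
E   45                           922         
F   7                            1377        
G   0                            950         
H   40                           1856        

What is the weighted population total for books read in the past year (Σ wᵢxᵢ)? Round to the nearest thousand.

Weighted total = 5×1346 + 36×1680 + 30×307 + 46×201 + 45×922 + 7×1377 + 0×950 + 40×1856
  = 6730 + 60480 + 9210 + 9246 + 41490 + 9639 + 0 + 74240 = 211035

211000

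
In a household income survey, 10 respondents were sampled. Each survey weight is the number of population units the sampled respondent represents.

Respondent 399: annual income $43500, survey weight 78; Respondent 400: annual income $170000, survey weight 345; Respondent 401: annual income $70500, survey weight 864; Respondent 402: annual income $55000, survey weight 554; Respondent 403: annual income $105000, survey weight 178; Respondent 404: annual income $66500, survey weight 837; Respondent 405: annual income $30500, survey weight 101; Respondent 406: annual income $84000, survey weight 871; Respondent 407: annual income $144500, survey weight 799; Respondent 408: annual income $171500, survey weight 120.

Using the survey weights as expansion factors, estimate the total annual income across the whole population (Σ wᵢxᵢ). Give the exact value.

440055500

Weighted total = 43500×78 + 170000×345 + 70500×864 + 55000×554 + 105000×178 + 66500×837 + 30500×101 + 84000×871 + 144500×799 + 171500×120
  = 3393000 + 58650000 + 60912000 + 30470000 + 18690000 + 55660500 + 3080500 + 73164000 + 115455500 + 20580000 = 440055500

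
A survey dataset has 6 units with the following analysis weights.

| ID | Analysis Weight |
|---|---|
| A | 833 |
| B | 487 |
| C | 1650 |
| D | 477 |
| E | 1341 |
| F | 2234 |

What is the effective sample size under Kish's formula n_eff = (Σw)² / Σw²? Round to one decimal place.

4.6

Σ wᵢ = 833 + 487 + 1650 + 477 + 1341 + 2234 = 7022
Σ wᵢ² = 693889 + 237169 + 2722500 + 227529 + 1798281 + 4990756 = 10670124
n_eff = 7022² / 10670124 = 49308484 / 10670124 = 4.6211725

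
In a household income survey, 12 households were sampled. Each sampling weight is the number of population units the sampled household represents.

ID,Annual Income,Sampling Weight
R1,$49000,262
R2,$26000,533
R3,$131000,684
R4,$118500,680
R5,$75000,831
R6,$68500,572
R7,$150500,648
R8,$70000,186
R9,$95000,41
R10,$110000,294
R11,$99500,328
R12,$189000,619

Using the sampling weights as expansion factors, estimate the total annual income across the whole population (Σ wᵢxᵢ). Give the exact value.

Weighted total = 49000×262 + 26000×533 + 131000×684 + 118500×680 + 75000×831 + 68500×572 + 150500×648 + 70000×186 + 95000×41 + 110000×294 + 99500×328 + 189000×619
  = 12838000 + 13858000 + 89604000 + 80580000 + 62325000 + 39182000 + 97524000 + 13020000 + 3895000 + 32340000 + 32636000 + 116991000 = 594793000

594793000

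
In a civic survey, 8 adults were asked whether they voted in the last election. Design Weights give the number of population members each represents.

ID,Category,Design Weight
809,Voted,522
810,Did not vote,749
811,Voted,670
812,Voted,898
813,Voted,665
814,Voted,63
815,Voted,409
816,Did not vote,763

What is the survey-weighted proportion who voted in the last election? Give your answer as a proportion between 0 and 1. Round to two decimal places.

Sum of weights for 'Voted' = 522 + 670 + 898 + 665 + 63 + 409 = 3227
Total weight = 522 + 749 + 670 + 898 + 665 + 63 + 409 + 763 = 4739
Weighted proportion = 3227 / 4739 = 0.68094535

0.68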